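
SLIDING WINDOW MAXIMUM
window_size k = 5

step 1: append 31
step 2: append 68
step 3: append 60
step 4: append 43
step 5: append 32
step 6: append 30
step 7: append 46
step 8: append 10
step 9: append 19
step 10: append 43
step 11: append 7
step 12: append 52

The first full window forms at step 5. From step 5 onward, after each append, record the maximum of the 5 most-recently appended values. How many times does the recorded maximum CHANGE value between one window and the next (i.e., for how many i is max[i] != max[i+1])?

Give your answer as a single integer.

Answer: 3

Derivation:
step 1: append 31 -> window=[31] (not full yet)
step 2: append 68 -> window=[31, 68] (not full yet)
step 3: append 60 -> window=[31, 68, 60] (not full yet)
step 4: append 43 -> window=[31, 68, 60, 43] (not full yet)
step 5: append 32 -> window=[31, 68, 60, 43, 32] -> max=68
step 6: append 30 -> window=[68, 60, 43, 32, 30] -> max=68
step 7: append 46 -> window=[60, 43, 32, 30, 46] -> max=60
step 8: append 10 -> window=[43, 32, 30, 46, 10] -> max=46
step 9: append 19 -> window=[32, 30, 46, 10, 19] -> max=46
step 10: append 43 -> window=[30, 46, 10, 19, 43] -> max=46
step 11: append 7 -> window=[46, 10, 19, 43, 7] -> max=46
step 12: append 52 -> window=[10, 19, 43, 7, 52] -> max=52
Recorded maximums: 68 68 60 46 46 46 46 52
Changes between consecutive maximums: 3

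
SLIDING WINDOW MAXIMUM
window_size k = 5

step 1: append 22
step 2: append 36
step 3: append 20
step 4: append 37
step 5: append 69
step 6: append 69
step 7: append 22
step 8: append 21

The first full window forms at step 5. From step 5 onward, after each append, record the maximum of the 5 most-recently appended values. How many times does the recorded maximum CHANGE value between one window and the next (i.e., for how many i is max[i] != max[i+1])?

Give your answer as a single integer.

Answer: 0

Derivation:
step 1: append 22 -> window=[22] (not full yet)
step 2: append 36 -> window=[22, 36] (not full yet)
step 3: append 20 -> window=[22, 36, 20] (not full yet)
step 4: append 37 -> window=[22, 36, 20, 37] (not full yet)
step 5: append 69 -> window=[22, 36, 20, 37, 69] -> max=69
step 6: append 69 -> window=[36, 20, 37, 69, 69] -> max=69
step 7: append 22 -> window=[20, 37, 69, 69, 22] -> max=69
step 8: append 21 -> window=[37, 69, 69, 22, 21] -> max=69
Recorded maximums: 69 69 69 69
Changes between consecutive maximums: 0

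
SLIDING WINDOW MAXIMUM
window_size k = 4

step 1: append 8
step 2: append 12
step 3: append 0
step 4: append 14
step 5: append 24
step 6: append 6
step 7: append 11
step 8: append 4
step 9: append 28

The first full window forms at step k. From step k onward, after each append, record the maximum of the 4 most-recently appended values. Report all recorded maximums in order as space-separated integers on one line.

Answer: 14 24 24 24 24 28

Derivation:
step 1: append 8 -> window=[8] (not full yet)
step 2: append 12 -> window=[8, 12] (not full yet)
step 3: append 0 -> window=[8, 12, 0] (not full yet)
step 4: append 14 -> window=[8, 12, 0, 14] -> max=14
step 5: append 24 -> window=[12, 0, 14, 24] -> max=24
step 6: append 6 -> window=[0, 14, 24, 6] -> max=24
step 7: append 11 -> window=[14, 24, 6, 11] -> max=24
step 8: append 4 -> window=[24, 6, 11, 4] -> max=24
step 9: append 28 -> window=[6, 11, 4, 28] -> max=28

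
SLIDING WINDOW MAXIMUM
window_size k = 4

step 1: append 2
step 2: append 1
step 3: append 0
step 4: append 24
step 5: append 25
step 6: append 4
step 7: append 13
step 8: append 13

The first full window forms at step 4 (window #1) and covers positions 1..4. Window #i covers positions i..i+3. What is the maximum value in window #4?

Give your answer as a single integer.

step 1: append 2 -> window=[2] (not full yet)
step 2: append 1 -> window=[2, 1] (not full yet)
step 3: append 0 -> window=[2, 1, 0] (not full yet)
step 4: append 24 -> window=[2, 1, 0, 24] -> max=24
step 5: append 25 -> window=[1, 0, 24, 25] -> max=25
step 6: append 4 -> window=[0, 24, 25, 4] -> max=25
step 7: append 13 -> window=[24, 25, 4, 13] -> max=25
Window #4 max = 25

Answer: 25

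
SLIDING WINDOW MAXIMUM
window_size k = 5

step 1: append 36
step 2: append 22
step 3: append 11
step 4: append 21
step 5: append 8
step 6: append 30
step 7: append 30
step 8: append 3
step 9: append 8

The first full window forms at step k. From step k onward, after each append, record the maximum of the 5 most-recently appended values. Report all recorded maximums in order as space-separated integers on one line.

step 1: append 36 -> window=[36] (not full yet)
step 2: append 22 -> window=[36, 22] (not full yet)
step 3: append 11 -> window=[36, 22, 11] (not full yet)
step 4: append 21 -> window=[36, 22, 11, 21] (not full yet)
step 5: append 8 -> window=[36, 22, 11, 21, 8] -> max=36
step 6: append 30 -> window=[22, 11, 21, 8, 30] -> max=30
step 7: append 30 -> window=[11, 21, 8, 30, 30] -> max=30
step 8: append 3 -> window=[21, 8, 30, 30, 3] -> max=30
step 9: append 8 -> window=[8, 30, 30, 3, 8] -> max=30

Answer: 36 30 30 30 30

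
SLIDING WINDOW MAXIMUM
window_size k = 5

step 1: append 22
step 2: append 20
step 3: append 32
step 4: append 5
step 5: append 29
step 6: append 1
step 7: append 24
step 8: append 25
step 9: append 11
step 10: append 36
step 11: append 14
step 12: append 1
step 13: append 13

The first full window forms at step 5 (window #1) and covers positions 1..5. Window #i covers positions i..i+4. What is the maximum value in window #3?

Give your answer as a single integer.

step 1: append 22 -> window=[22] (not full yet)
step 2: append 20 -> window=[22, 20] (not full yet)
step 3: append 32 -> window=[22, 20, 32] (not full yet)
step 4: append 5 -> window=[22, 20, 32, 5] (not full yet)
step 5: append 29 -> window=[22, 20, 32, 5, 29] -> max=32
step 6: append 1 -> window=[20, 32, 5, 29, 1] -> max=32
step 7: append 24 -> window=[32, 5, 29, 1, 24] -> max=32
Window #3 max = 32

Answer: 32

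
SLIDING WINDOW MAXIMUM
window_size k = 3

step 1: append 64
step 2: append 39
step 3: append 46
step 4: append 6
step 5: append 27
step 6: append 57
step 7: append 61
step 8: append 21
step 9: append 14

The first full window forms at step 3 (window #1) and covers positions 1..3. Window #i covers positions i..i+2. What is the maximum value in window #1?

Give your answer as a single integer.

step 1: append 64 -> window=[64] (not full yet)
step 2: append 39 -> window=[64, 39] (not full yet)
step 3: append 46 -> window=[64, 39, 46] -> max=64
Window #1 max = 64

Answer: 64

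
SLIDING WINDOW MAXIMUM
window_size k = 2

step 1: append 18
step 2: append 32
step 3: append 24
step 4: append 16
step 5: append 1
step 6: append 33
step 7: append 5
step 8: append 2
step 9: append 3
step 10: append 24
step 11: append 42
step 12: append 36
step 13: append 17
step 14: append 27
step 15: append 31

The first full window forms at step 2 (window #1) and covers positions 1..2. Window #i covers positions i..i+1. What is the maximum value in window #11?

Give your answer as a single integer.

step 1: append 18 -> window=[18] (not full yet)
step 2: append 32 -> window=[18, 32] -> max=32
step 3: append 24 -> window=[32, 24] -> max=32
step 4: append 16 -> window=[24, 16] -> max=24
step 5: append 1 -> window=[16, 1] -> max=16
step 6: append 33 -> window=[1, 33] -> max=33
step 7: append 5 -> window=[33, 5] -> max=33
step 8: append 2 -> window=[5, 2] -> max=5
step 9: append 3 -> window=[2, 3] -> max=3
step 10: append 24 -> window=[3, 24] -> max=24
step 11: append 42 -> window=[24, 42] -> max=42
step 12: append 36 -> window=[42, 36] -> max=42
Window #11 max = 42

Answer: 42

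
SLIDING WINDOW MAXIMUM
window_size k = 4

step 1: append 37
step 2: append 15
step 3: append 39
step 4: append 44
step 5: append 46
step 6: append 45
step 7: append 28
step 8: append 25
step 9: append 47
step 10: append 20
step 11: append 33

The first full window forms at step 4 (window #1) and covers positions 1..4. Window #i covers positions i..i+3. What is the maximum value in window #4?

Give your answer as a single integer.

step 1: append 37 -> window=[37] (not full yet)
step 2: append 15 -> window=[37, 15] (not full yet)
step 3: append 39 -> window=[37, 15, 39] (not full yet)
step 4: append 44 -> window=[37, 15, 39, 44] -> max=44
step 5: append 46 -> window=[15, 39, 44, 46] -> max=46
step 6: append 45 -> window=[39, 44, 46, 45] -> max=46
step 7: append 28 -> window=[44, 46, 45, 28] -> max=46
Window #4 max = 46

Answer: 46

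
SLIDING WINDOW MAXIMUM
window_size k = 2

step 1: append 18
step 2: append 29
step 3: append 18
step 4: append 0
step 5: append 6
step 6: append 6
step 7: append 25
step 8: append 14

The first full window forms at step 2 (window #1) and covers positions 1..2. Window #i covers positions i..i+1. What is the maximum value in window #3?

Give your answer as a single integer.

step 1: append 18 -> window=[18] (not full yet)
step 2: append 29 -> window=[18, 29] -> max=29
step 3: append 18 -> window=[29, 18] -> max=29
step 4: append 0 -> window=[18, 0] -> max=18
Window #3 max = 18

Answer: 18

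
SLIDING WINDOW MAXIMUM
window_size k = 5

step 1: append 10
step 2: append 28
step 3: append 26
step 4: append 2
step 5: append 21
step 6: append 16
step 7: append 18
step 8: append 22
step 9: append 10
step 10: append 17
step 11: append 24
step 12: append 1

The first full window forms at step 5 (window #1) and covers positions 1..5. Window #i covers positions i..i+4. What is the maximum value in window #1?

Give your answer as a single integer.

Answer: 28

Derivation:
step 1: append 10 -> window=[10] (not full yet)
step 2: append 28 -> window=[10, 28] (not full yet)
step 3: append 26 -> window=[10, 28, 26] (not full yet)
step 4: append 2 -> window=[10, 28, 26, 2] (not full yet)
step 5: append 21 -> window=[10, 28, 26, 2, 21] -> max=28
Window #1 max = 28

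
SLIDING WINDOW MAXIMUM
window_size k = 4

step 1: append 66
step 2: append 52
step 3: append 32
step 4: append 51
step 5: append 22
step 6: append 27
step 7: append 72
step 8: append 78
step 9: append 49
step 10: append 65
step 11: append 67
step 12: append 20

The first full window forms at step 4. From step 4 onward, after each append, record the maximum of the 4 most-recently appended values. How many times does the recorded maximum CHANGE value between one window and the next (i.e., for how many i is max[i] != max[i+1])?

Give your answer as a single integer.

Answer: 5

Derivation:
step 1: append 66 -> window=[66] (not full yet)
step 2: append 52 -> window=[66, 52] (not full yet)
step 3: append 32 -> window=[66, 52, 32] (not full yet)
step 4: append 51 -> window=[66, 52, 32, 51] -> max=66
step 5: append 22 -> window=[52, 32, 51, 22] -> max=52
step 6: append 27 -> window=[32, 51, 22, 27] -> max=51
step 7: append 72 -> window=[51, 22, 27, 72] -> max=72
step 8: append 78 -> window=[22, 27, 72, 78] -> max=78
step 9: append 49 -> window=[27, 72, 78, 49] -> max=78
step 10: append 65 -> window=[72, 78, 49, 65] -> max=78
step 11: append 67 -> window=[78, 49, 65, 67] -> max=78
step 12: append 20 -> window=[49, 65, 67, 20] -> max=67
Recorded maximums: 66 52 51 72 78 78 78 78 67
Changes between consecutive maximums: 5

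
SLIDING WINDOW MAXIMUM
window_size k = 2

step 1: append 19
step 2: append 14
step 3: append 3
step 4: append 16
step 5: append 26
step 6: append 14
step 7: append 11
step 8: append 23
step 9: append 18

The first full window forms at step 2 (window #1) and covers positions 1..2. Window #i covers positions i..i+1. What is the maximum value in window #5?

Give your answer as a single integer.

Answer: 26

Derivation:
step 1: append 19 -> window=[19] (not full yet)
step 2: append 14 -> window=[19, 14] -> max=19
step 3: append 3 -> window=[14, 3] -> max=14
step 4: append 16 -> window=[3, 16] -> max=16
step 5: append 26 -> window=[16, 26] -> max=26
step 6: append 14 -> window=[26, 14] -> max=26
Window #5 max = 26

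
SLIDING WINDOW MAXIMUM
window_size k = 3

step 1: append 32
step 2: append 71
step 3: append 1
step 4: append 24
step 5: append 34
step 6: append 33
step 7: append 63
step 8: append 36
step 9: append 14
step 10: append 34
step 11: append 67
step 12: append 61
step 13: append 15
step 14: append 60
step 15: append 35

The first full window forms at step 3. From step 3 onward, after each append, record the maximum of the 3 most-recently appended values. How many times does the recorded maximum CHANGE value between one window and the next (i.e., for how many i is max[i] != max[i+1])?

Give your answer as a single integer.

step 1: append 32 -> window=[32] (not full yet)
step 2: append 71 -> window=[32, 71] (not full yet)
step 3: append 1 -> window=[32, 71, 1] -> max=71
step 4: append 24 -> window=[71, 1, 24] -> max=71
step 5: append 34 -> window=[1, 24, 34] -> max=34
step 6: append 33 -> window=[24, 34, 33] -> max=34
step 7: append 63 -> window=[34, 33, 63] -> max=63
step 8: append 36 -> window=[33, 63, 36] -> max=63
step 9: append 14 -> window=[63, 36, 14] -> max=63
step 10: append 34 -> window=[36, 14, 34] -> max=36
step 11: append 67 -> window=[14, 34, 67] -> max=67
step 12: append 61 -> window=[34, 67, 61] -> max=67
step 13: append 15 -> window=[67, 61, 15] -> max=67
step 14: append 60 -> window=[61, 15, 60] -> max=61
step 15: append 35 -> window=[15, 60, 35] -> max=60
Recorded maximums: 71 71 34 34 63 63 63 36 67 67 67 61 60
Changes between consecutive maximums: 6

Answer: 6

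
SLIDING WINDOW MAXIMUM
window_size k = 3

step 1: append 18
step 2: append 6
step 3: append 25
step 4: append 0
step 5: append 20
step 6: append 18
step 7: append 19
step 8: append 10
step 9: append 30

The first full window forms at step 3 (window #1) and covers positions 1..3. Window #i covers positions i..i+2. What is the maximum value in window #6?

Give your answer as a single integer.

step 1: append 18 -> window=[18] (not full yet)
step 2: append 6 -> window=[18, 6] (not full yet)
step 3: append 25 -> window=[18, 6, 25] -> max=25
step 4: append 0 -> window=[6, 25, 0] -> max=25
step 5: append 20 -> window=[25, 0, 20] -> max=25
step 6: append 18 -> window=[0, 20, 18] -> max=20
step 7: append 19 -> window=[20, 18, 19] -> max=20
step 8: append 10 -> window=[18, 19, 10] -> max=19
Window #6 max = 19

Answer: 19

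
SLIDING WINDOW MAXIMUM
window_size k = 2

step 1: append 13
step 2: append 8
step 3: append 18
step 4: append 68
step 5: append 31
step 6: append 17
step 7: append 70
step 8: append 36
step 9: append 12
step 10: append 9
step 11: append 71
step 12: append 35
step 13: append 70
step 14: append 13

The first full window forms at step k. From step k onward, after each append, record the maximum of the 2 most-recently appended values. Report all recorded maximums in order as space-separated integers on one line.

Answer: 13 18 68 68 31 70 70 36 12 71 71 70 70

Derivation:
step 1: append 13 -> window=[13] (not full yet)
step 2: append 8 -> window=[13, 8] -> max=13
step 3: append 18 -> window=[8, 18] -> max=18
step 4: append 68 -> window=[18, 68] -> max=68
step 5: append 31 -> window=[68, 31] -> max=68
step 6: append 17 -> window=[31, 17] -> max=31
step 7: append 70 -> window=[17, 70] -> max=70
step 8: append 36 -> window=[70, 36] -> max=70
step 9: append 12 -> window=[36, 12] -> max=36
step 10: append 9 -> window=[12, 9] -> max=12
step 11: append 71 -> window=[9, 71] -> max=71
step 12: append 35 -> window=[71, 35] -> max=71
step 13: append 70 -> window=[35, 70] -> max=70
step 14: append 13 -> window=[70, 13] -> max=70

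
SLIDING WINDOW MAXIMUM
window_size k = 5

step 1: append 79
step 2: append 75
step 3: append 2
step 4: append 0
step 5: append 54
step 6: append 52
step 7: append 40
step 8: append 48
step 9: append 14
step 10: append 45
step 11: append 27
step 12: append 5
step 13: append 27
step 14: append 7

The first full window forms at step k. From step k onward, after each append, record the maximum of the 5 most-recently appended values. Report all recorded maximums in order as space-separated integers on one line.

Answer: 79 75 54 54 54 52 48 48 45 45

Derivation:
step 1: append 79 -> window=[79] (not full yet)
step 2: append 75 -> window=[79, 75] (not full yet)
step 3: append 2 -> window=[79, 75, 2] (not full yet)
step 4: append 0 -> window=[79, 75, 2, 0] (not full yet)
step 5: append 54 -> window=[79, 75, 2, 0, 54] -> max=79
step 6: append 52 -> window=[75, 2, 0, 54, 52] -> max=75
step 7: append 40 -> window=[2, 0, 54, 52, 40] -> max=54
step 8: append 48 -> window=[0, 54, 52, 40, 48] -> max=54
step 9: append 14 -> window=[54, 52, 40, 48, 14] -> max=54
step 10: append 45 -> window=[52, 40, 48, 14, 45] -> max=52
step 11: append 27 -> window=[40, 48, 14, 45, 27] -> max=48
step 12: append 5 -> window=[48, 14, 45, 27, 5] -> max=48
step 13: append 27 -> window=[14, 45, 27, 5, 27] -> max=45
step 14: append 7 -> window=[45, 27, 5, 27, 7] -> max=45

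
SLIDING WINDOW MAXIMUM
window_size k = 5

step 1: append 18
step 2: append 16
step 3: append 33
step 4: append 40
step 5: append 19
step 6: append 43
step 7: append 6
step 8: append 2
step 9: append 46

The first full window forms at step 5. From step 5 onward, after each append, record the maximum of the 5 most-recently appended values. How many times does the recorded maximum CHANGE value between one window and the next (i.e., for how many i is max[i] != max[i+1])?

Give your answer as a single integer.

Answer: 2

Derivation:
step 1: append 18 -> window=[18] (not full yet)
step 2: append 16 -> window=[18, 16] (not full yet)
step 3: append 33 -> window=[18, 16, 33] (not full yet)
step 4: append 40 -> window=[18, 16, 33, 40] (not full yet)
step 5: append 19 -> window=[18, 16, 33, 40, 19] -> max=40
step 6: append 43 -> window=[16, 33, 40, 19, 43] -> max=43
step 7: append 6 -> window=[33, 40, 19, 43, 6] -> max=43
step 8: append 2 -> window=[40, 19, 43, 6, 2] -> max=43
step 9: append 46 -> window=[19, 43, 6, 2, 46] -> max=46
Recorded maximums: 40 43 43 43 46
Changes between consecutive maximums: 2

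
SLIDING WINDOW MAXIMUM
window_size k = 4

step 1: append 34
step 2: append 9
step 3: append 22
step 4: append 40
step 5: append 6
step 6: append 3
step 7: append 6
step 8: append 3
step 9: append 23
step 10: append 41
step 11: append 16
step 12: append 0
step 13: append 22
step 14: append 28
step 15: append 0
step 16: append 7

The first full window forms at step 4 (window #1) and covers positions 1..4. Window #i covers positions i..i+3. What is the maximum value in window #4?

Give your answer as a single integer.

step 1: append 34 -> window=[34] (not full yet)
step 2: append 9 -> window=[34, 9] (not full yet)
step 3: append 22 -> window=[34, 9, 22] (not full yet)
step 4: append 40 -> window=[34, 9, 22, 40] -> max=40
step 5: append 6 -> window=[9, 22, 40, 6] -> max=40
step 6: append 3 -> window=[22, 40, 6, 3] -> max=40
step 7: append 6 -> window=[40, 6, 3, 6] -> max=40
Window #4 max = 40

Answer: 40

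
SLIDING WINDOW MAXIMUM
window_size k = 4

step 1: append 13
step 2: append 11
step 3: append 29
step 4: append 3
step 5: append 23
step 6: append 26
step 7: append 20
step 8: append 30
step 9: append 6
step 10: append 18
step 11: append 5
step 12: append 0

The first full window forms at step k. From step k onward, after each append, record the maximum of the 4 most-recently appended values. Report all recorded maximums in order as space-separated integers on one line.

Answer: 29 29 29 26 30 30 30 30 18

Derivation:
step 1: append 13 -> window=[13] (not full yet)
step 2: append 11 -> window=[13, 11] (not full yet)
step 3: append 29 -> window=[13, 11, 29] (not full yet)
step 4: append 3 -> window=[13, 11, 29, 3] -> max=29
step 5: append 23 -> window=[11, 29, 3, 23] -> max=29
step 6: append 26 -> window=[29, 3, 23, 26] -> max=29
step 7: append 20 -> window=[3, 23, 26, 20] -> max=26
step 8: append 30 -> window=[23, 26, 20, 30] -> max=30
step 9: append 6 -> window=[26, 20, 30, 6] -> max=30
step 10: append 18 -> window=[20, 30, 6, 18] -> max=30
step 11: append 5 -> window=[30, 6, 18, 5] -> max=30
step 12: append 0 -> window=[6, 18, 5, 0] -> max=18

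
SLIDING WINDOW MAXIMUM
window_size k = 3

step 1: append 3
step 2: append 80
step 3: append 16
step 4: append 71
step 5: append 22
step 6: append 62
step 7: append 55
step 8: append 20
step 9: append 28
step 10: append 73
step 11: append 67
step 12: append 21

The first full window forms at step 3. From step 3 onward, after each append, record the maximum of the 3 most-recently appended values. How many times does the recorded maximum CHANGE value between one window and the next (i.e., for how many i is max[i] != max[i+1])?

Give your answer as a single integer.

step 1: append 3 -> window=[3] (not full yet)
step 2: append 80 -> window=[3, 80] (not full yet)
step 3: append 16 -> window=[3, 80, 16] -> max=80
step 4: append 71 -> window=[80, 16, 71] -> max=80
step 5: append 22 -> window=[16, 71, 22] -> max=71
step 6: append 62 -> window=[71, 22, 62] -> max=71
step 7: append 55 -> window=[22, 62, 55] -> max=62
step 8: append 20 -> window=[62, 55, 20] -> max=62
step 9: append 28 -> window=[55, 20, 28] -> max=55
step 10: append 73 -> window=[20, 28, 73] -> max=73
step 11: append 67 -> window=[28, 73, 67] -> max=73
step 12: append 21 -> window=[73, 67, 21] -> max=73
Recorded maximums: 80 80 71 71 62 62 55 73 73 73
Changes between consecutive maximums: 4

Answer: 4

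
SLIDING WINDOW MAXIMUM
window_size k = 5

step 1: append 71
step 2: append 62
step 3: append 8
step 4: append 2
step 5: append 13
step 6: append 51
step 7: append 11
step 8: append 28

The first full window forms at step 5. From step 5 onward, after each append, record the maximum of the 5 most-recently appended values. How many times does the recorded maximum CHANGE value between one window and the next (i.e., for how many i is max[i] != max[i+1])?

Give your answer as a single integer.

step 1: append 71 -> window=[71] (not full yet)
step 2: append 62 -> window=[71, 62] (not full yet)
step 3: append 8 -> window=[71, 62, 8] (not full yet)
step 4: append 2 -> window=[71, 62, 8, 2] (not full yet)
step 5: append 13 -> window=[71, 62, 8, 2, 13] -> max=71
step 6: append 51 -> window=[62, 8, 2, 13, 51] -> max=62
step 7: append 11 -> window=[8, 2, 13, 51, 11] -> max=51
step 8: append 28 -> window=[2, 13, 51, 11, 28] -> max=51
Recorded maximums: 71 62 51 51
Changes between consecutive maximums: 2

Answer: 2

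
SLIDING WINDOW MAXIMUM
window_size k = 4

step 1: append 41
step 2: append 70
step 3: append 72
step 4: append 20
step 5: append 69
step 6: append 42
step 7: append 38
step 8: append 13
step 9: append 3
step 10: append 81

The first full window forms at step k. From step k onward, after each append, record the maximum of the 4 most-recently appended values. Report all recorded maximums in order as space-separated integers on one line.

Answer: 72 72 72 69 69 42 81

Derivation:
step 1: append 41 -> window=[41] (not full yet)
step 2: append 70 -> window=[41, 70] (not full yet)
step 3: append 72 -> window=[41, 70, 72] (not full yet)
step 4: append 20 -> window=[41, 70, 72, 20] -> max=72
step 5: append 69 -> window=[70, 72, 20, 69] -> max=72
step 6: append 42 -> window=[72, 20, 69, 42] -> max=72
step 7: append 38 -> window=[20, 69, 42, 38] -> max=69
step 8: append 13 -> window=[69, 42, 38, 13] -> max=69
step 9: append 3 -> window=[42, 38, 13, 3] -> max=42
step 10: append 81 -> window=[38, 13, 3, 81] -> max=81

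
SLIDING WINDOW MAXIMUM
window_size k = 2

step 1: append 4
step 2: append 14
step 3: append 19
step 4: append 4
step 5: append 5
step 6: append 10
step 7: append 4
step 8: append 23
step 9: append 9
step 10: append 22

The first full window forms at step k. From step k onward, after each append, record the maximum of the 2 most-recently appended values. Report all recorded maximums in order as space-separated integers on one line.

Answer: 14 19 19 5 10 10 23 23 22

Derivation:
step 1: append 4 -> window=[4] (not full yet)
step 2: append 14 -> window=[4, 14] -> max=14
step 3: append 19 -> window=[14, 19] -> max=19
step 4: append 4 -> window=[19, 4] -> max=19
step 5: append 5 -> window=[4, 5] -> max=5
step 6: append 10 -> window=[5, 10] -> max=10
step 7: append 4 -> window=[10, 4] -> max=10
step 8: append 23 -> window=[4, 23] -> max=23
step 9: append 9 -> window=[23, 9] -> max=23
step 10: append 22 -> window=[9, 22] -> max=22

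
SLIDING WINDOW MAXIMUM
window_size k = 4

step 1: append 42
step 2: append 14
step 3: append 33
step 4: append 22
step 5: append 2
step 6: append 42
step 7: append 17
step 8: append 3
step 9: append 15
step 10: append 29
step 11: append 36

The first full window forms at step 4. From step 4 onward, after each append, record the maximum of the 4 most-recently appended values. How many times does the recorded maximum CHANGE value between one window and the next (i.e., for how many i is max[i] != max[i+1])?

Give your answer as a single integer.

Answer: 4

Derivation:
step 1: append 42 -> window=[42] (not full yet)
step 2: append 14 -> window=[42, 14] (not full yet)
step 3: append 33 -> window=[42, 14, 33] (not full yet)
step 4: append 22 -> window=[42, 14, 33, 22] -> max=42
step 5: append 2 -> window=[14, 33, 22, 2] -> max=33
step 6: append 42 -> window=[33, 22, 2, 42] -> max=42
step 7: append 17 -> window=[22, 2, 42, 17] -> max=42
step 8: append 3 -> window=[2, 42, 17, 3] -> max=42
step 9: append 15 -> window=[42, 17, 3, 15] -> max=42
step 10: append 29 -> window=[17, 3, 15, 29] -> max=29
step 11: append 36 -> window=[3, 15, 29, 36] -> max=36
Recorded maximums: 42 33 42 42 42 42 29 36
Changes between consecutive maximums: 4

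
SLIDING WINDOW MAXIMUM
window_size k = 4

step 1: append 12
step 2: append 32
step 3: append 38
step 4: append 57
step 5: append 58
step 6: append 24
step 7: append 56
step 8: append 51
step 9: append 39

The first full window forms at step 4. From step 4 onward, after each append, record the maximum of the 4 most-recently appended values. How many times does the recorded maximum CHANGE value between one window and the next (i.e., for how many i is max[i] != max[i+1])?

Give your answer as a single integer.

Answer: 2

Derivation:
step 1: append 12 -> window=[12] (not full yet)
step 2: append 32 -> window=[12, 32] (not full yet)
step 3: append 38 -> window=[12, 32, 38] (not full yet)
step 4: append 57 -> window=[12, 32, 38, 57] -> max=57
step 5: append 58 -> window=[32, 38, 57, 58] -> max=58
step 6: append 24 -> window=[38, 57, 58, 24] -> max=58
step 7: append 56 -> window=[57, 58, 24, 56] -> max=58
step 8: append 51 -> window=[58, 24, 56, 51] -> max=58
step 9: append 39 -> window=[24, 56, 51, 39] -> max=56
Recorded maximums: 57 58 58 58 58 56
Changes between consecutive maximums: 2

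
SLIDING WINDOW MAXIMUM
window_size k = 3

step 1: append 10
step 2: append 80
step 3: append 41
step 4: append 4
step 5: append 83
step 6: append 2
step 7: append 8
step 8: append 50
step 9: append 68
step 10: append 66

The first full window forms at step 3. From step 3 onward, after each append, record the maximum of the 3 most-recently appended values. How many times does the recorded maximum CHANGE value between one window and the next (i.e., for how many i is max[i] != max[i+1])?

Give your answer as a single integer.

step 1: append 10 -> window=[10] (not full yet)
step 2: append 80 -> window=[10, 80] (not full yet)
step 3: append 41 -> window=[10, 80, 41] -> max=80
step 4: append 4 -> window=[80, 41, 4] -> max=80
step 5: append 83 -> window=[41, 4, 83] -> max=83
step 6: append 2 -> window=[4, 83, 2] -> max=83
step 7: append 8 -> window=[83, 2, 8] -> max=83
step 8: append 50 -> window=[2, 8, 50] -> max=50
step 9: append 68 -> window=[8, 50, 68] -> max=68
step 10: append 66 -> window=[50, 68, 66] -> max=68
Recorded maximums: 80 80 83 83 83 50 68 68
Changes between consecutive maximums: 3

Answer: 3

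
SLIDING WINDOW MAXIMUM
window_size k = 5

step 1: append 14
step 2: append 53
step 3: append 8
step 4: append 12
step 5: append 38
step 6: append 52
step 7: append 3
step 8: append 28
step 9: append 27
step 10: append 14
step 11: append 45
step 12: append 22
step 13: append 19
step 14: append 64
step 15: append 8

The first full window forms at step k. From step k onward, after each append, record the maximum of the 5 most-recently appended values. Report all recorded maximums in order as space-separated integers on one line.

Answer: 53 53 52 52 52 52 45 45 45 64 64

Derivation:
step 1: append 14 -> window=[14] (not full yet)
step 2: append 53 -> window=[14, 53] (not full yet)
step 3: append 8 -> window=[14, 53, 8] (not full yet)
step 4: append 12 -> window=[14, 53, 8, 12] (not full yet)
step 5: append 38 -> window=[14, 53, 8, 12, 38] -> max=53
step 6: append 52 -> window=[53, 8, 12, 38, 52] -> max=53
step 7: append 3 -> window=[8, 12, 38, 52, 3] -> max=52
step 8: append 28 -> window=[12, 38, 52, 3, 28] -> max=52
step 9: append 27 -> window=[38, 52, 3, 28, 27] -> max=52
step 10: append 14 -> window=[52, 3, 28, 27, 14] -> max=52
step 11: append 45 -> window=[3, 28, 27, 14, 45] -> max=45
step 12: append 22 -> window=[28, 27, 14, 45, 22] -> max=45
step 13: append 19 -> window=[27, 14, 45, 22, 19] -> max=45
step 14: append 64 -> window=[14, 45, 22, 19, 64] -> max=64
step 15: append 8 -> window=[45, 22, 19, 64, 8] -> max=64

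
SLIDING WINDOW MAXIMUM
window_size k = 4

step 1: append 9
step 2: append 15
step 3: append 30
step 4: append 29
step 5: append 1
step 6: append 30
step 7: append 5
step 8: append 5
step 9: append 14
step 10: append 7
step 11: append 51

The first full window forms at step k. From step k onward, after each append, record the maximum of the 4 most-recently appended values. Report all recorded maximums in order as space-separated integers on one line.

Answer: 30 30 30 30 30 30 14 51

Derivation:
step 1: append 9 -> window=[9] (not full yet)
step 2: append 15 -> window=[9, 15] (not full yet)
step 3: append 30 -> window=[9, 15, 30] (not full yet)
step 4: append 29 -> window=[9, 15, 30, 29] -> max=30
step 5: append 1 -> window=[15, 30, 29, 1] -> max=30
step 6: append 30 -> window=[30, 29, 1, 30] -> max=30
step 7: append 5 -> window=[29, 1, 30, 5] -> max=30
step 8: append 5 -> window=[1, 30, 5, 5] -> max=30
step 9: append 14 -> window=[30, 5, 5, 14] -> max=30
step 10: append 7 -> window=[5, 5, 14, 7] -> max=14
step 11: append 51 -> window=[5, 14, 7, 51] -> max=51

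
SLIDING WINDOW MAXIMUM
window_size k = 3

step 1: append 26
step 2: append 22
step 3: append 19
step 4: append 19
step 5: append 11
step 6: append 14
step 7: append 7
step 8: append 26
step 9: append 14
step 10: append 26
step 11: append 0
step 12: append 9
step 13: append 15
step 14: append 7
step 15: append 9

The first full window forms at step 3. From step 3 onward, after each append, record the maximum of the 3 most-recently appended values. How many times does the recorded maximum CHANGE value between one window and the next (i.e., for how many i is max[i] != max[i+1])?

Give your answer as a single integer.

Answer: 5

Derivation:
step 1: append 26 -> window=[26] (not full yet)
step 2: append 22 -> window=[26, 22] (not full yet)
step 3: append 19 -> window=[26, 22, 19] -> max=26
step 4: append 19 -> window=[22, 19, 19] -> max=22
step 5: append 11 -> window=[19, 19, 11] -> max=19
step 6: append 14 -> window=[19, 11, 14] -> max=19
step 7: append 7 -> window=[11, 14, 7] -> max=14
step 8: append 26 -> window=[14, 7, 26] -> max=26
step 9: append 14 -> window=[7, 26, 14] -> max=26
step 10: append 26 -> window=[26, 14, 26] -> max=26
step 11: append 0 -> window=[14, 26, 0] -> max=26
step 12: append 9 -> window=[26, 0, 9] -> max=26
step 13: append 15 -> window=[0, 9, 15] -> max=15
step 14: append 7 -> window=[9, 15, 7] -> max=15
step 15: append 9 -> window=[15, 7, 9] -> max=15
Recorded maximums: 26 22 19 19 14 26 26 26 26 26 15 15 15
Changes between consecutive maximums: 5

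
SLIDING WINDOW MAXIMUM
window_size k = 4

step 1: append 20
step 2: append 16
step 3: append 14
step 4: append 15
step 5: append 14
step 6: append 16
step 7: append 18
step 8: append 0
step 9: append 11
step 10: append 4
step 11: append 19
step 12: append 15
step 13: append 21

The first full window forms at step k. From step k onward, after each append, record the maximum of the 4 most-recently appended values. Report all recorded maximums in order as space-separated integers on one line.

step 1: append 20 -> window=[20] (not full yet)
step 2: append 16 -> window=[20, 16] (not full yet)
step 3: append 14 -> window=[20, 16, 14] (not full yet)
step 4: append 15 -> window=[20, 16, 14, 15] -> max=20
step 5: append 14 -> window=[16, 14, 15, 14] -> max=16
step 6: append 16 -> window=[14, 15, 14, 16] -> max=16
step 7: append 18 -> window=[15, 14, 16, 18] -> max=18
step 8: append 0 -> window=[14, 16, 18, 0] -> max=18
step 9: append 11 -> window=[16, 18, 0, 11] -> max=18
step 10: append 4 -> window=[18, 0, 11, 4] -> max=18
step 11: append 19 -> window=[0, 11, 4, 19] -> max=19
step 12: append 15 -> window=[11, 4, 19, 15] -> max=19
step 13: append 21 -> window=[4, 19, 15, 21] -> max=21

Answer: 20 16 16 18 18 18 18 19 19 21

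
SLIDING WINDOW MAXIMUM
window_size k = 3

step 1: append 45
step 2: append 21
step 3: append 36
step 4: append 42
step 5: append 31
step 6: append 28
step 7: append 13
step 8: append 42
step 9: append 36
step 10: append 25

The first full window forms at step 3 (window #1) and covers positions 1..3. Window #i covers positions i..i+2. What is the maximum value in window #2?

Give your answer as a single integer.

step 1: append 45 -> window=[45] (not full yet)
step 2: append 21 -> window=[45, 21] (not full yet)
step 3: append 36 -> window=[45, 21, 36] -> max=45
step 4: append 42 -> window=[21, 36, 42] -> max=42
Window #2 max = 42

Answer: 42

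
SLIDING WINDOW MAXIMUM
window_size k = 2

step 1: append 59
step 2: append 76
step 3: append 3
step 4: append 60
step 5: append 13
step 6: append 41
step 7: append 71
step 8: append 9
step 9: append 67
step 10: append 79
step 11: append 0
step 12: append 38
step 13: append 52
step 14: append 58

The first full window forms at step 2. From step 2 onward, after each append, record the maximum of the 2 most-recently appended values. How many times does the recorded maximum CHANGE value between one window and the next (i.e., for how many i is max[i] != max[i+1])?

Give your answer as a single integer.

step 1: append 59 -> window=[59] (not full yet)
step 2: append 76 -> window=[59, 76] -> max=76
step 3: append 3 -> window=[76, 3] -> max=76
step 4: append 60 -> window=[3, 60] -> max=60
step 5: append 13 -> window=[60, 13] -> max=60
step 6: append 41 -> window=[13, 41] -> max=41
step 7: append 71 -> window=[41, 71] -> max=71
step 8: append 9 -> window=[71, 9] -> max=71
step 9: append 67 -> window=[9, 67] -> max=67
step 10: append 79 -> window=[67, 79] -> max=79
step 11: append 0 -> window=[79, 0] -> max=79
step 12: append 38 -> window=[0, 38] -> max=38
step 13: append 52 -> window=[38, 52] -> max=52
step 14: append 58 -> window=[52, 58] -> max=58
Recorded maximums: 76 76 60 60 41 71 71 67 79 79 38 52 58
Changes between consecutive maximums: 8

Answer: 8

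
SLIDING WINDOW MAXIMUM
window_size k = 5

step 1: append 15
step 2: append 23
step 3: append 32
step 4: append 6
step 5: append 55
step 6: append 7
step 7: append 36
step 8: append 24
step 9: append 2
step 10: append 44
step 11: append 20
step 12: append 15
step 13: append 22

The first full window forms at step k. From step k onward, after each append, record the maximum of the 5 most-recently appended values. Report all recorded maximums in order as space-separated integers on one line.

step 1: append 15 -> window=[15] (not full yet)
step 2: append 23 -> window=[15, 23] (not full yet)
step 3: append 32 -> window=[15, 23, 32] (not full yet)
step 4: append 6 -> window=[15, 23, 32, 6] (not full yet)
step 5: append 55 -> window=[15, 23, 32, 6, 55] -> max=55
step 6: append 7 -> window=[23, 32, 6, 55, 7] -> max=55
step 7: append 36 -> window=[32, 6, 55, 7, 36] -> max=55
step 8: append 24 -> window=[6, 55, 7, 36, 24] -> max=55
step 9: append 2 -> window=[55, 7, 36, 24, 2] -> max=55
step 10: append 44 -> window=[7, 36, 24, 2, 44] -> max=44
step 11: append 20 -> window=[36, 24, 2, 44, 20] -> max=44
step 12: append 15 -> window=[24, 2, 44, 20, 15] -> max=44
step 13: append 22 -> window=[2, 44, 20, 15, 22] -> max=44

Answer: 55 55 55 55 55 44 44 44 44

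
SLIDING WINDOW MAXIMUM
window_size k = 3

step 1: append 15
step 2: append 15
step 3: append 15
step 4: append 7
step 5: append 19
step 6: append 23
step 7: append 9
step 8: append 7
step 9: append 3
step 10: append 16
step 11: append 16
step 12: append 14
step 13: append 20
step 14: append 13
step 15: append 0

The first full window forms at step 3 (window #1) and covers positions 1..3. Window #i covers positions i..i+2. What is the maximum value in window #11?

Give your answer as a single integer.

step 1: append 15 -> window=[15] (not full yet)
step 2: append 15 -> window=[15, 15] (not full yet)
step 3: append 15 -> window=[15, 15, 15] -> max=15
step 4: append 7 -> window=[15, 15, 7] -> max=15
step 5: append 19 -> window=[15, 7, 19] -> max=19
step 6: append 23 -> window=[7, 19, 23] -> max=23
step 7: append 9 -> window=[19, 23, 9] -> max=23
step 8: append 7 -> window=[23, 9, 7] -> max=23
step 9: append 3 -> window=[9, 7, 3] -> max=9
step 10: append 16 -> window=[7, 3, 16] -> max=16
step 11: append 16 -> window=[3, 16, 16] -> max=16
step 12: append 14 -> window=[16, 16, 14] -> max=16
step 13: append 20 -> window=[16, 14, 20] -> max=20
Window #11 max = 20

Answer: 20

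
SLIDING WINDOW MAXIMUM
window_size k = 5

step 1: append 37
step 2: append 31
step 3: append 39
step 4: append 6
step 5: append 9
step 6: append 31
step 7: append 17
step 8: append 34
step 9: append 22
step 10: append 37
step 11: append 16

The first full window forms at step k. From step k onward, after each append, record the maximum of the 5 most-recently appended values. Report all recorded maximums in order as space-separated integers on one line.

step 1: append 37 -> window=[37] (not full yet)
step 2: append 31 -> window=[37, 31] (not full yet)
step 3: append 39 -> window=[37, 31, 39] (not full yet)
step 4: append 6 -> window=[37, 31, 39, 6] (not full yet)
step 5: append 9 -> window=[37, 31, 39, 6, 9] -> max=39
step 6: append 31 -> window=[31, 39, 6, 9, 31] -> max=39
step 7: append 17 -> window=[39, 6, 9, 31, 17] -> max=39
step 8: append 34 -> window=[6, 9, 31, 17, 34] -> max=34
step 9: append 22 -> window=[9, 31, 17, 34, 22] -> max=34
step 10: append 37 -> window=[31, 17, 34, 22, 37] -> max=37
step 11: append 16 -> window=[17, 34, 22, 37, 16] -> max=37

Answer: 39 39 39 34 34 37 37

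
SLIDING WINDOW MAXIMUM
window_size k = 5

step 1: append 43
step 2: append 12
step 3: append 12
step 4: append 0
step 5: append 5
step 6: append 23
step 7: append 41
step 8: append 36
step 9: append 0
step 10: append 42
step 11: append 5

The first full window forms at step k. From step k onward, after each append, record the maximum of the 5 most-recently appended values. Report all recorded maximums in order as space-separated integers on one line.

Answer: 43 23 41 41 41 42 42

Derivation:
step 1: append 43 -> window=[43] (not full yet)
step 2: append 12 -> window=[43, 12] (not full yet)
step 3: append 12 -> window=[43, 12, 12] (not full yet)
step 4: append 0 -> window=[43, 12, 12, 0] (not full yet)
step 5: append 5 -> window=[43, 12, 12, 0, 5] -> max=43
step 6: append 23 -> window=[12, 12, 0, 5, 23] -> max=23
step 7: append 41 -> window=[12, 0, 5, 23, 41] -> max=41
step 8: append 36 -> window=[0, 5, 23, 41, 36] -> max=41
step 9: append 0 -> window=[5, 23, 41, 36, 0] -> max=41
step 10: append 42 -> window=[23, 41, 36, 0, 42] -> max=42
step 11: append 5 -> window=[41, 36, 0, 42, 5] -> max=42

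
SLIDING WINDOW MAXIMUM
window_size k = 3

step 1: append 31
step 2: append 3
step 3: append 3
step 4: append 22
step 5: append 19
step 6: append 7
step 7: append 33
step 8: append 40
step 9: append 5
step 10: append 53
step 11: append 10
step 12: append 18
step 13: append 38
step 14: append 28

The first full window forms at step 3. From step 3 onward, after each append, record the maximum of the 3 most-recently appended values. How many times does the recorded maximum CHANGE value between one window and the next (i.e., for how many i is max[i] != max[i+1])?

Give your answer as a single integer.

step 1: append 31 -> window=[31] (not full yet)
step 2: append 3 -> window=[31, 3] (not full yet)
step 3: append 3 -> window=[31, 3, 3] -> max=31
step 4: append 22 -> window=[3, 3, 22] -> max=22
step 5: append 19 -> window=[3, 22, 19] -> max=22
step 6: append 7 -> window=[22, 19, 7] -> max=22
step 7: append 33 -> window=[19, 7, 33] -> max=33
step 8: append 40 -> window=[7, 33, 40] -> max=40
step 9: append 5 -> window=[33, 40, 5] -> max=40
step 10: append 53 -> window=[40, 5, 53] -> max=53
step 11: append 10 -> window=[5, 53, 10] -> max=53
step 12: append 18 -> window=[53, 10, 18] -> max=53
step 13: append 38 -> window=[10, 18, 38] -> max=38
step 14: append 28 -> window=[18, 38, 28] -> max=38
Recorded maximums: 31 22 22 22 33 40 40 53 53 53 38 38
Changes between consecutive maximums: 5

Answer: 5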